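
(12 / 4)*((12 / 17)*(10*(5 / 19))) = 1800 / 323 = 5.57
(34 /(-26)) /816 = -1 /624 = -0.00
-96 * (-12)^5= 23887872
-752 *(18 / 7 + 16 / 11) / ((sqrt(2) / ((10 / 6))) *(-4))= 145700 *sqrt(2) / 231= 892.00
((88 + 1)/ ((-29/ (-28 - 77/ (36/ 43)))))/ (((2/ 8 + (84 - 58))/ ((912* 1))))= 12791.99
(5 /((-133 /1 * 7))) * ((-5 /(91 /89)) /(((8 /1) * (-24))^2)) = 2225 /3123154944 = 0.00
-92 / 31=-2.97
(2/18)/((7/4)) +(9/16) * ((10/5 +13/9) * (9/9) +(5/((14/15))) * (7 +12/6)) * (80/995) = 2.40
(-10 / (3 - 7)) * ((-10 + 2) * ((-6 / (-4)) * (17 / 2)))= -255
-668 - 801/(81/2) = -6190/9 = -687.78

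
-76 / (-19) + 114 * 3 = 346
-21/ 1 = -21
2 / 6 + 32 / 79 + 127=30274 / 237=127.74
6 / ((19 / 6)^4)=7776 / 130321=0.06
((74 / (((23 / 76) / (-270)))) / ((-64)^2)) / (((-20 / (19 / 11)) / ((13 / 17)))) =4688307 / 4404224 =1.06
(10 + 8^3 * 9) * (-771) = -3560478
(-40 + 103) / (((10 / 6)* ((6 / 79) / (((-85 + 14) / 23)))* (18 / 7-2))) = -2473569 / 920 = -2688.66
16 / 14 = 8 / 7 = 1.14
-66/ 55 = -6/ 5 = -1.20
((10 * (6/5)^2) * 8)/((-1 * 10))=-288/25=-11.52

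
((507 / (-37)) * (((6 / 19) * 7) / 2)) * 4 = -42588 / 703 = -60.58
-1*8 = -8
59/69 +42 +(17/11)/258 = 932571/21758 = 42.86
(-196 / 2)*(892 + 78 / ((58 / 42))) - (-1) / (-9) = -24260321 / 261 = -92951.42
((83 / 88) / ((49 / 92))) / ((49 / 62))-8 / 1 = -152109 / 26411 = -5.76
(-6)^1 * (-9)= 54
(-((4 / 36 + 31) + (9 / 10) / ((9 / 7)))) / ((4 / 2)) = -2863 / 180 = -15.91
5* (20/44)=25/11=2.27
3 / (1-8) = -3 / 7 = -0.43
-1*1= -1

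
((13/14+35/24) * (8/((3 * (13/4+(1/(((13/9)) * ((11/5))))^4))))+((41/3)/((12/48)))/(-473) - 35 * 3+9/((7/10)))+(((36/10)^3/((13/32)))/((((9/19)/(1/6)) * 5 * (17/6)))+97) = 12602792881119672874/1320143063070706875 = 9.55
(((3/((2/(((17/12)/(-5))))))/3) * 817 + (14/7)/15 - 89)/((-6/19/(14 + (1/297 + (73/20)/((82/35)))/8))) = 5160820924309/561116160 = 9197.42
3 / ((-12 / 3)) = -0.75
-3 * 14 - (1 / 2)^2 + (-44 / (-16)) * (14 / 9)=-1367 / 36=-37.97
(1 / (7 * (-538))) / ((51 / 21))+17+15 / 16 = 1312443 / 73168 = 17.94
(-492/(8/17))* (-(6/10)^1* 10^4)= 6273000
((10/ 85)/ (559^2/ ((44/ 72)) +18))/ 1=11/ 47811276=0.00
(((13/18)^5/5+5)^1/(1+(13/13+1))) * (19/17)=1.88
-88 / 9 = -9.78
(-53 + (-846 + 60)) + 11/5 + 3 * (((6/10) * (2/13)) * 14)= -10828/13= -832.92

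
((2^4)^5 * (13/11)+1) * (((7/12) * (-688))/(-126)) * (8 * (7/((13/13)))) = 7294366576/33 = 221041411.39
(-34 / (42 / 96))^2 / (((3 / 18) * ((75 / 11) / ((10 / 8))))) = 6643.46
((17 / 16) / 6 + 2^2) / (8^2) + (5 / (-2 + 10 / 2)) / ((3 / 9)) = 31121 / 6144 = 5.07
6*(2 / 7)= 12 / 7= 1.71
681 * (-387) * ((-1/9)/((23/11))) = 322113/23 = 14004.91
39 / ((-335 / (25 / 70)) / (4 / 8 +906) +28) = 1.45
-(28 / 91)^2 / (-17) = 16 / 2873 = 0.01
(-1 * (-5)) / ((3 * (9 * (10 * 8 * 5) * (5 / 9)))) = 1 / 1200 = 0.00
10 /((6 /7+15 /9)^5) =40841010 /418195493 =0.10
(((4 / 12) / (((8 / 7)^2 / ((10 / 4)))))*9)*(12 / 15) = 147 / 32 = 4.59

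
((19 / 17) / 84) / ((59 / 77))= 0.02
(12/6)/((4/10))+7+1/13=157/13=12.08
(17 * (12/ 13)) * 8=1632/ 13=125.54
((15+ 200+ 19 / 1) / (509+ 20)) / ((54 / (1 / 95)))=13 / 150765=0.00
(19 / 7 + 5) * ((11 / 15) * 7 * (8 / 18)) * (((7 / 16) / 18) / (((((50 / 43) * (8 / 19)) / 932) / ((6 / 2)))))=14657797 / 6000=2442.97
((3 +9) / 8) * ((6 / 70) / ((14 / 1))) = 9 / 980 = 0.01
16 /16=1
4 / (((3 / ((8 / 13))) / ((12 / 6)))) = 64 / 39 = 1.64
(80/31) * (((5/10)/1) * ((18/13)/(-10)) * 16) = -1152/403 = -2.86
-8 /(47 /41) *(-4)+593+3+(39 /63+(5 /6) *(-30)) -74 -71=448625 /987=454.53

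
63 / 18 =7 / 2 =3.50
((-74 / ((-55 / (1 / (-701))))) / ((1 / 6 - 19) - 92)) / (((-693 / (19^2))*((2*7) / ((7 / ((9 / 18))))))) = -2812 / 311717175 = -0.00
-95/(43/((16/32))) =-95/86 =-1.10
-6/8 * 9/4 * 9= -243/16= -15.19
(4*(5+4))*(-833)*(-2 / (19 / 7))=419832 / 19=22096.42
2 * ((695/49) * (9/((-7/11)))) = -401.20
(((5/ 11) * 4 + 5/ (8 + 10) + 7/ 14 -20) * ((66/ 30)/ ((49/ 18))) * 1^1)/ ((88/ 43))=-74089/ 10780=-6.87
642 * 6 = 3852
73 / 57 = 1.28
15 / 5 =3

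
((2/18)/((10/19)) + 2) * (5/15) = 199/270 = 0.74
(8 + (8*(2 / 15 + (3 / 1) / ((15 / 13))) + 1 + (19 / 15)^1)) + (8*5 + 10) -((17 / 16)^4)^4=21996470820675164563697 / 276701161105643274240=79.50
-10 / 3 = -3.33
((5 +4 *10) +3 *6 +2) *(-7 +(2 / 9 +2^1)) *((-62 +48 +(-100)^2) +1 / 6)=-167468015 / 54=-3101259.54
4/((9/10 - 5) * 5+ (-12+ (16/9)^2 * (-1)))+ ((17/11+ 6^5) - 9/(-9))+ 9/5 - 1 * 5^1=2470463748/317735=7775.23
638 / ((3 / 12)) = 2552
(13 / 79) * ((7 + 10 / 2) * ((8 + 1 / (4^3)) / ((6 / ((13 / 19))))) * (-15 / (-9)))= 7605 / 2528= 3.01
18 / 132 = 3 / 22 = 0.14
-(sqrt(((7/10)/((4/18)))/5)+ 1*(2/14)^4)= -3*sqrt(7)/10 - 1/2401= -0.79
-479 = -479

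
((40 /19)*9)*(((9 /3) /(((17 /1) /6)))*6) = 38880 /323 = 120.37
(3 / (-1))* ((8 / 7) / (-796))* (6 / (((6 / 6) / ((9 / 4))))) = 81 / 1393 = 0.06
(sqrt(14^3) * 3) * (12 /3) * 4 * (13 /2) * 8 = 34944 * sqrt(14) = 130748.48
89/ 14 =6.36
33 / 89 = 0.37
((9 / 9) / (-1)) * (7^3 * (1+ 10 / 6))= -2744 / 3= -914.67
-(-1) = 1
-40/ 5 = -8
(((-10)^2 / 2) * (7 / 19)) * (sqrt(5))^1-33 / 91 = -33 / 91 + 350 * sqrt(5) / 19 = 40.83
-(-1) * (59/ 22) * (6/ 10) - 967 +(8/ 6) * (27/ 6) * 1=-105533/ 110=-959.39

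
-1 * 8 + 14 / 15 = -106 / 15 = -7.07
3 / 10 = 0.30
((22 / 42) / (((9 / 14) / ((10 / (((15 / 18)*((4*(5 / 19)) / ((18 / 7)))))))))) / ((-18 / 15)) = -418 / 21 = -19.90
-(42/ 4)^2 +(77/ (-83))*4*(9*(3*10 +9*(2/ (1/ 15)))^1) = -3363003/ 332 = -10129.53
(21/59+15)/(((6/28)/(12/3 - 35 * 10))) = -1462888/59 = -24794.71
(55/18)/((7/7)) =55/18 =3.06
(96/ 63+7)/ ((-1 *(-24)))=0.36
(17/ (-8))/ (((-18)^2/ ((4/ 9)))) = -17/ 5832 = -0.00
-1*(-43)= 43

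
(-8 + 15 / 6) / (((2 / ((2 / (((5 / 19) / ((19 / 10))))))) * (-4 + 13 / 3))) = -119.13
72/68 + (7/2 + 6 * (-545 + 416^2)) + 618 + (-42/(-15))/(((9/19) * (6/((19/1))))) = 4753896403/4590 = 1035707.28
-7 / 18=-0.39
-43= -43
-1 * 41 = -41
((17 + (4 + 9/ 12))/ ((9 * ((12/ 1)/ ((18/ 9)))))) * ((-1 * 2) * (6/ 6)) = -29/ 36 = -0.81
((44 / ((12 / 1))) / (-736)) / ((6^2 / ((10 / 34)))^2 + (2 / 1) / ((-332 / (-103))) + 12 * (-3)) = -22825 / 68478336816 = -0.00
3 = 3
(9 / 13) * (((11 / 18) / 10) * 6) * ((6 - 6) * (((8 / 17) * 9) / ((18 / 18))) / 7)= 0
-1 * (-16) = 16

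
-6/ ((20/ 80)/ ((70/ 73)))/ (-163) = 1680/ 11899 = 0.14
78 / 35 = 2.23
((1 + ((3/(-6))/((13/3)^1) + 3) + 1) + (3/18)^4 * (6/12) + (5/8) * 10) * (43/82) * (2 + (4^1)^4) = 693754045/460512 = 1506.48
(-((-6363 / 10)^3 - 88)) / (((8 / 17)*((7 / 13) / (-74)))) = -2106589503076019 / 28000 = -75235339395.57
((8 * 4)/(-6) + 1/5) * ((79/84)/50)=-869/9000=-0.10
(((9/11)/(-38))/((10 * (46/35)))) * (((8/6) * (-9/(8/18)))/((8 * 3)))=567/307648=0.00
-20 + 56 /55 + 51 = 1761 /55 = 32.02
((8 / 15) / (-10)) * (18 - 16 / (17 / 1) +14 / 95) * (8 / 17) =-0.43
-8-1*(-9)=1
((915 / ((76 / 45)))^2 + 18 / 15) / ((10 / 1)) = 8476937781 / 288800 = 29352.28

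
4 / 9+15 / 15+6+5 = 112 / 9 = 12.44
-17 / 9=-1.89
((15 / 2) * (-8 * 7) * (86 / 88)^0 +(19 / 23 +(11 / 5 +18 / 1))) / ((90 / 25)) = -2549 / 23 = -110.83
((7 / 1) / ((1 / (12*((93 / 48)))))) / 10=651 / 40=16.28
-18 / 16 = -9 / 8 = -1.12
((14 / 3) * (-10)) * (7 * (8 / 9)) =-7840 / 27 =-290.37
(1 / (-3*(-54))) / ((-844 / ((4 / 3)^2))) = -2 / 153819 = -0.00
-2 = -2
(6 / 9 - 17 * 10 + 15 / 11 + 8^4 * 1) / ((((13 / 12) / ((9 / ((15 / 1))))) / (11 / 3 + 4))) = 2385100 / 143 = 16679.02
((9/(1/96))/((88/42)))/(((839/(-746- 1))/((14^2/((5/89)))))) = -59107110048/46145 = -1280899.56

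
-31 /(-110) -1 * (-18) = 2011 /110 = 18.28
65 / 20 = 13 / 4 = 3.25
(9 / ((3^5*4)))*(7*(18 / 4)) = 7 / 24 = 0.29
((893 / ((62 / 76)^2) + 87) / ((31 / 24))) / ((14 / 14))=32954376 / 29791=1106.19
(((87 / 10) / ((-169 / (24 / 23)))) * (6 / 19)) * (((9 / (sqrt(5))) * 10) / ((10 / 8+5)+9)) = -451008 * sqrt(5) / 22525165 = -0.04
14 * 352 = 4928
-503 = -503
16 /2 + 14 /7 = 10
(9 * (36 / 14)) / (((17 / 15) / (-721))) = -250290 / 17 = -14722.94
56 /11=5.09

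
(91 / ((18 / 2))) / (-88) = -91 / 792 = -0.11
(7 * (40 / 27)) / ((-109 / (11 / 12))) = -770 / 8829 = -0.09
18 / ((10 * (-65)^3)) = -9 / 1373125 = -0.00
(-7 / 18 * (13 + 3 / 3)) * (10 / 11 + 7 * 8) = -30674 / 99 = -309.84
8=8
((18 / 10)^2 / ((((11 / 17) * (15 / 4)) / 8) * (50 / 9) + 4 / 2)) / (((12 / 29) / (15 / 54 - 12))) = -1872414 / 75175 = -24.91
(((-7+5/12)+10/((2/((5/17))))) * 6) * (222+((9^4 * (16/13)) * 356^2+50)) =-31394398806.55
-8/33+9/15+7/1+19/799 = 973121/131835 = 7.38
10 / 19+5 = 105 / 19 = 5.53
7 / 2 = 3.50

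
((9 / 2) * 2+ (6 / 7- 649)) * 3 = -13422 / 7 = -1917.43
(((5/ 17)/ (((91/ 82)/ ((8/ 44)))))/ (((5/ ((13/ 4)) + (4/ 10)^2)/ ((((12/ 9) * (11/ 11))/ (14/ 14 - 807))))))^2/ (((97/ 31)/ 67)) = 1759796875/ 37311277296820527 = 0.00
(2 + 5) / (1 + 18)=7 / 19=0.37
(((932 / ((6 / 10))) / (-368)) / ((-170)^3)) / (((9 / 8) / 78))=3029 / 50849550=0.00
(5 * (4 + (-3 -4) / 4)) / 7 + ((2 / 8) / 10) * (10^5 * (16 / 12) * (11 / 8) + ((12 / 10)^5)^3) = 58771874198197423 / 12817382812500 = 4585.33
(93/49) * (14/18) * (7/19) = 31/57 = 0.54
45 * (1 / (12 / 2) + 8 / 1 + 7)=1365 / 2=682.50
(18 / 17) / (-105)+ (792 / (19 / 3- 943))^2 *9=1509180594 / 234908975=6.42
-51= -51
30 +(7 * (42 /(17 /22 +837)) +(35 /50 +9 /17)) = 14135677 /447610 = 31.58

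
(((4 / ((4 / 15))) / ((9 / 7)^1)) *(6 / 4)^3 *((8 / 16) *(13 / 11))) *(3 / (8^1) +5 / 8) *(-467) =-1912365 / 176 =-10865.71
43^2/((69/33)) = 20339/23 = 884.30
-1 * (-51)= 51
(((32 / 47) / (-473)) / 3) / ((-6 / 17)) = 272 / 200079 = 0.00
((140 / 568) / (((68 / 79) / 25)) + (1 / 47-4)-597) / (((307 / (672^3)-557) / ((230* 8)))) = 1961.63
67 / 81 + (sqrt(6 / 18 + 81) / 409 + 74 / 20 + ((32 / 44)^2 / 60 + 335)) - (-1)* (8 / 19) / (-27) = 2* sqrt(183) / 1227 + 632251459 / 1862190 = 339.54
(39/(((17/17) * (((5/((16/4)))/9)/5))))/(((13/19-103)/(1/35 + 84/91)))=-8227/630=-13.06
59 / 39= 1.51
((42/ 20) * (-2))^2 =441/ 25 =17.64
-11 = -11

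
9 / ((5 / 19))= 171 / 5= 34.20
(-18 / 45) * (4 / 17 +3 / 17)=-14 / 85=-0.16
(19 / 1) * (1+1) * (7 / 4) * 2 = 133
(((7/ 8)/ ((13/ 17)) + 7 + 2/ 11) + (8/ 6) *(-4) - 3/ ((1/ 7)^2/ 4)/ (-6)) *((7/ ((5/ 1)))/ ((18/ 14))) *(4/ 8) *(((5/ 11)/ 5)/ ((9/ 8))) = 16983743/ 3822390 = 4.44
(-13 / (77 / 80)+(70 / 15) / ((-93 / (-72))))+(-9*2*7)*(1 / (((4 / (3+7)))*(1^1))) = -775521 / 2387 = -324.89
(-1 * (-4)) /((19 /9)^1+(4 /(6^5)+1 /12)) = 7776 /4267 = 1.82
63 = 63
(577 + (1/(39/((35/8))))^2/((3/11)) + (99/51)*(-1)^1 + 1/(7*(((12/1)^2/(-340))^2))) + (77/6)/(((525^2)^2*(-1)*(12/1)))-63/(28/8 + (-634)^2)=2771636784012741290228623/4812694797804075000000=575.90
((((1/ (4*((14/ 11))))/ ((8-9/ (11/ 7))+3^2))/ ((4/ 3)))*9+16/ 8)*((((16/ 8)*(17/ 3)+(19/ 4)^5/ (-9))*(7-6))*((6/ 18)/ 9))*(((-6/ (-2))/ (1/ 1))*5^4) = -87186337605625/ 2303852544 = -37843.71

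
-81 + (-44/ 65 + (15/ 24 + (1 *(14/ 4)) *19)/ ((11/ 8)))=-23494/ 715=-32.86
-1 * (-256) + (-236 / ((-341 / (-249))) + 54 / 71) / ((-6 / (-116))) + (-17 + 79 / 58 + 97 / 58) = -2158977011 / 702119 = -3074.94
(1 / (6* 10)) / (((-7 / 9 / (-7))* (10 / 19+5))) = 19 / 700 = 0.03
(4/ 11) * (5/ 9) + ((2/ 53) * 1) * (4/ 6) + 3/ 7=24085/ 36729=0.66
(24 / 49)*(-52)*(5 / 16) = -390 / 49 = -7.96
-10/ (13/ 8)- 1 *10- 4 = -20.15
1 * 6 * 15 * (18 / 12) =135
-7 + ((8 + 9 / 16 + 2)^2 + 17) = 31121 / 256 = 121.57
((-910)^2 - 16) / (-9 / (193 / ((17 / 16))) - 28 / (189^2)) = -13049000669376 / 793111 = -16452931.14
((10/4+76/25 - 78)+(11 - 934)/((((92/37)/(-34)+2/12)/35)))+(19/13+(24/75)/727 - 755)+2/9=-103951087764161/300258270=-346205.58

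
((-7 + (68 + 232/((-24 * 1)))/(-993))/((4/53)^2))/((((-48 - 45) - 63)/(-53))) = -421.03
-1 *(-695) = 695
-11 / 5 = -2.20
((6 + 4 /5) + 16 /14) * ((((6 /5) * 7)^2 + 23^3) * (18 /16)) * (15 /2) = 1148189067 /1400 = 820135.05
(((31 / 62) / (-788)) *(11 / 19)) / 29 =-11 / 868376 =-0.00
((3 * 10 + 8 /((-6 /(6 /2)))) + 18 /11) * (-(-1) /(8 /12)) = 456 /11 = 41.45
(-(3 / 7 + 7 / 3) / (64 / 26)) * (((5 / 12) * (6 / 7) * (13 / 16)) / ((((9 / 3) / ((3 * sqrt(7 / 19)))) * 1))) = -24505 * sqrt(133) / 1430016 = -0.20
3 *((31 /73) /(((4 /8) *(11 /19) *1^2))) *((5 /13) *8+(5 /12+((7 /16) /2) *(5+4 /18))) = 10223273 /501072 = 20.40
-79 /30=-2.63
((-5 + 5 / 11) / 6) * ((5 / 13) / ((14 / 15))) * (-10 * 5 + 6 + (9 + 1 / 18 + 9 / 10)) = 95750 / 9009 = 10.63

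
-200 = -200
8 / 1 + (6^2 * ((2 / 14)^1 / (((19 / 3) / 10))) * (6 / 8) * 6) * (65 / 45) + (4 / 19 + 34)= 12634 / 133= 94.99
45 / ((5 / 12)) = 108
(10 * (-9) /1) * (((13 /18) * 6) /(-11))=390 /11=35.45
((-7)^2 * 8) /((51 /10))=3920 /51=76.86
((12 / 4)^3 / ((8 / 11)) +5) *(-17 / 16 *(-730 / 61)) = 2091085 / 3904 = 535.63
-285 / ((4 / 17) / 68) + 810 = -81555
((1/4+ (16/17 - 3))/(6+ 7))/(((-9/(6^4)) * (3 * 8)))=369/442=0.83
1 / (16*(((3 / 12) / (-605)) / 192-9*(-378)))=29040 / 1580705279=0.00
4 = 4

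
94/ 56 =47/ 28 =1.68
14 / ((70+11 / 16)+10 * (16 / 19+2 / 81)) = 344736 / 1954049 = 0.18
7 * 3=21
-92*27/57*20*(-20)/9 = 36800/19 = 1936.84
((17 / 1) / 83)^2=0.04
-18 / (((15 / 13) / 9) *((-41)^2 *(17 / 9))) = -6318 / 142885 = -0.04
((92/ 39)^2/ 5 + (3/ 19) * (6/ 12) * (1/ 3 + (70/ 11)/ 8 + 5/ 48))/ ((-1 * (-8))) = 61558087/ 406897920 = 0.15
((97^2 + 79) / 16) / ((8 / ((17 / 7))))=10081 / 56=180.02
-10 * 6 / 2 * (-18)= 540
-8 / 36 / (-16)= 1 / 72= 0.01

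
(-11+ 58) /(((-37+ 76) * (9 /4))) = 188 /351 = 0.54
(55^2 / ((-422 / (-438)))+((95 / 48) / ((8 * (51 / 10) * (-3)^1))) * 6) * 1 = 3243377375 / 1033056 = 3139.59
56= 56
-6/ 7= -0.86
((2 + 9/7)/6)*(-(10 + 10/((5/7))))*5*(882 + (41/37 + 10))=-15200700/259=-58689.96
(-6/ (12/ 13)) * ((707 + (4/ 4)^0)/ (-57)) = 1534/ 19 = 80.74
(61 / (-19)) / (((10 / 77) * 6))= -4697 / 1140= -4.12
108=108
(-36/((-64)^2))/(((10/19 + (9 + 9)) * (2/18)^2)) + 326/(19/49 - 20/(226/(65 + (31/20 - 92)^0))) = -651049191019/10883006464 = -59.82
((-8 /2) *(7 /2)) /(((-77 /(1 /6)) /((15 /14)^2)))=0.03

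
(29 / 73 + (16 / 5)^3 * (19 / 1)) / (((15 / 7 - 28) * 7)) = -5684777 / 1651625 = -3.44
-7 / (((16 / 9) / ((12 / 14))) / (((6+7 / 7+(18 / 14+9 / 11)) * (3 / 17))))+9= 37467 / 10472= 3.58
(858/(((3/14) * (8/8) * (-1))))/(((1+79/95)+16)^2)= -117325/9317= -12.59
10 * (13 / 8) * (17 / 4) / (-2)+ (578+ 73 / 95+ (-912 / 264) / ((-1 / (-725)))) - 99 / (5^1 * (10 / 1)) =-1962.29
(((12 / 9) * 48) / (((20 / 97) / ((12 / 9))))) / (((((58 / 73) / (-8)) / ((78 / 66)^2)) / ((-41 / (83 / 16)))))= 200967163904 / 4368705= 46001.54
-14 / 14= -1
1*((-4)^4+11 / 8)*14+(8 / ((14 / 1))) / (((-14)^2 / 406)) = 706469 / 196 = 3604.43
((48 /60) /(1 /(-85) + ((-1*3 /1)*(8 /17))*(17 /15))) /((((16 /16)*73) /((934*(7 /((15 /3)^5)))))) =-444584 /31253125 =-0.01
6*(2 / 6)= 2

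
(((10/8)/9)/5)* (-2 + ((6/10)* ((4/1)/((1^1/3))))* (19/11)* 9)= 3023/990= 3.05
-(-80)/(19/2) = 160/19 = 8.42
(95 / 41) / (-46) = -95 / 1886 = -0.05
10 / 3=3.33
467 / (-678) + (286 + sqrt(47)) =sqrt(47) + 193441 / 678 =292.17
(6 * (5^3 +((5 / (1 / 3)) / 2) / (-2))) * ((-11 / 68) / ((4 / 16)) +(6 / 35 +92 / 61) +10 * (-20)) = -2101463193 / 14518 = -144748.81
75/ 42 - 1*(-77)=1103/ 14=78.79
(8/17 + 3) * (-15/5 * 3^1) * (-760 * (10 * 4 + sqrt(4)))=16949520/17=997030.59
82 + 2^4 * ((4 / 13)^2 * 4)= 14882 / 169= 88.06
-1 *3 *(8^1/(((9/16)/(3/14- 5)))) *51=72896/7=10413.71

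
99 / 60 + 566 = 11353 / 20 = 567.65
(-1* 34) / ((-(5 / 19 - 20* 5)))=-646 / 1895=-0.34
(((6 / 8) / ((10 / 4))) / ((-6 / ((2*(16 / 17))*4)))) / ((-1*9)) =32 / 765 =0.04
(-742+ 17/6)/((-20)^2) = -887/480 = -1.85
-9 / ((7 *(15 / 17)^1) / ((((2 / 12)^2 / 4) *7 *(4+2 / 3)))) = -0.33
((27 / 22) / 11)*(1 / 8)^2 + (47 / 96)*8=182065 / 46464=3.92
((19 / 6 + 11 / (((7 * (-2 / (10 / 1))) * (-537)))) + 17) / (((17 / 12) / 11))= 3337906 / 21301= 156.70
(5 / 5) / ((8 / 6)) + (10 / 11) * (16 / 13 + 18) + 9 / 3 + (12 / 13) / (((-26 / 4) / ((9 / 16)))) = 157291 / 7436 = 21.15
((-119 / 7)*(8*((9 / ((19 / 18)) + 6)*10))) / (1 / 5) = -1876800 / 19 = -98778.95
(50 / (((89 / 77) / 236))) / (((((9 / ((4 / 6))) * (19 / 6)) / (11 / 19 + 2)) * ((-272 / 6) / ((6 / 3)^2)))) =-89042800 / 1638579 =-54.34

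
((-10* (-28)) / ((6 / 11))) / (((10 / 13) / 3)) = 2002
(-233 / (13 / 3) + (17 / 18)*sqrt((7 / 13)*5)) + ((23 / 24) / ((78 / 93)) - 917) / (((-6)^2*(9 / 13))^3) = -1142433714163 / 21223627776 + 17*sqrt(455) / 234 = -52.28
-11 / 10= -1.10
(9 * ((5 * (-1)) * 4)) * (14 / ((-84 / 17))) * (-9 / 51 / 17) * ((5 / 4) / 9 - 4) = 695 / 34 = 20.44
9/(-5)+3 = 6/5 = 1.20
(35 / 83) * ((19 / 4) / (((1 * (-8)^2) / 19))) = 0.59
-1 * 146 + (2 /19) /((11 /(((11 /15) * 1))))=-41608 /285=-145.99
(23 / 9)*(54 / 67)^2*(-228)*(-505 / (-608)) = -2822445 / 8978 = -314.37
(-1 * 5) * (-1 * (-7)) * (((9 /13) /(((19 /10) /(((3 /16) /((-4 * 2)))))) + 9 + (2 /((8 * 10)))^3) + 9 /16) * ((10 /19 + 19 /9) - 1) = -7400433103 /13515840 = -547.54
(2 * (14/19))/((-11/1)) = -28/209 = -0.13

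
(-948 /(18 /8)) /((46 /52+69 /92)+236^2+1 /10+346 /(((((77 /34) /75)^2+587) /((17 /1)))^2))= -4788050202863904808994240 /632954760316052144763407553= -0.01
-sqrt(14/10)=-sqrt(35)/5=-1.18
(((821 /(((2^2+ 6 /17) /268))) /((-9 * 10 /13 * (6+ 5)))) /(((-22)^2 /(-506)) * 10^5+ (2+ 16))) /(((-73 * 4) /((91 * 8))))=-25443652871 /1470417742035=-0.02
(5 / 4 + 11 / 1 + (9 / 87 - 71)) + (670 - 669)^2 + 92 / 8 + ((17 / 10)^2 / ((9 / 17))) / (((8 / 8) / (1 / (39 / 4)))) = -45.59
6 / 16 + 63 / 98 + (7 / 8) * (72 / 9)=449 / 56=8.02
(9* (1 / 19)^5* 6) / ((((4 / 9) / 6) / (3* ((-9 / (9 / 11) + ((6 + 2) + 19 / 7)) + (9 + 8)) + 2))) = 266085 / 17332693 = 0.02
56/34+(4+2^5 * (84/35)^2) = 80736/425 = 189.97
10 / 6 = 5 / 3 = 1.67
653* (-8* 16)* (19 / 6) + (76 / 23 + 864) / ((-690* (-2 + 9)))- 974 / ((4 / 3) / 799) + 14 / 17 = -534045767057 / 629510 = -848351.52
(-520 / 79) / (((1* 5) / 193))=-20072 / 79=-254.08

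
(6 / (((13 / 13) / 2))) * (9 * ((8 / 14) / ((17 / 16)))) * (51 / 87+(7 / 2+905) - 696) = 2512512 / 203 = 12376.91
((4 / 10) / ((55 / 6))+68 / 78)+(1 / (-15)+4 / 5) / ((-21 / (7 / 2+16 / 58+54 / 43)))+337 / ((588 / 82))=31283027434 / 655329675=47.74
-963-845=-1808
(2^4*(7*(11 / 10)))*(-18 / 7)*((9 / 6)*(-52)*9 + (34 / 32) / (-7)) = 7785459 / 35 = 222441.69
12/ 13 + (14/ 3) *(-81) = -4902/ 13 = -377.08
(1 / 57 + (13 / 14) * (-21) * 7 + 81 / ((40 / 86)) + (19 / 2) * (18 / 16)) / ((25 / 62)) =119.92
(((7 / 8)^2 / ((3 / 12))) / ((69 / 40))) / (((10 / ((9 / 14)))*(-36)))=-7 / 2208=-0.00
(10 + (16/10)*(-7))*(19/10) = -57/25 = -2.28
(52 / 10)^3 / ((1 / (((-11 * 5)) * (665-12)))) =-5049936.32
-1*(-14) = 14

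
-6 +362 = 356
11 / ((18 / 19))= 209 / 18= 11.61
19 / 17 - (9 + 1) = -151 / 17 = -8.88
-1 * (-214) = 214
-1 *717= -717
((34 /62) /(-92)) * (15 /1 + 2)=-289 /2852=-0.10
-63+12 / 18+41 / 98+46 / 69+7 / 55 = -61.12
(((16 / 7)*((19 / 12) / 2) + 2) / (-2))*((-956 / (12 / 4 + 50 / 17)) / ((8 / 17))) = 1381420 / 2121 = 651.31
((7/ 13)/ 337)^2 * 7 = 343/ 19193161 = 0.00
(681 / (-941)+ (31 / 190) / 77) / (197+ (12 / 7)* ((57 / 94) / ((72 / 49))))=-933782746 / 255849652135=-0.00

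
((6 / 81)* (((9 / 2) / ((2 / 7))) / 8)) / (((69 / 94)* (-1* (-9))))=329 / 14904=0.02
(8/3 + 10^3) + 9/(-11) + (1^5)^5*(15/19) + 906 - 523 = 868795/627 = 1385.64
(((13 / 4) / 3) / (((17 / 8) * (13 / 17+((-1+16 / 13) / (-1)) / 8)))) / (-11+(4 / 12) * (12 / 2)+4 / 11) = -29744 / 370785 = -0.08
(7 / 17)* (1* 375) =2625 / 17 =154.41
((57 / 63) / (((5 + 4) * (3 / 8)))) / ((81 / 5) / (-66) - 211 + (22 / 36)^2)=-0.00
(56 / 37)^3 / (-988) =-43904 / 12511291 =-0.00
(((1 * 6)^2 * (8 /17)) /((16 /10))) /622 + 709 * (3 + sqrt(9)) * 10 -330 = 223164360 /5287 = 42210.02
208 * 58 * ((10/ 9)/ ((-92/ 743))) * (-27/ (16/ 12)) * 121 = 6100817580/ 23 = 265252938.26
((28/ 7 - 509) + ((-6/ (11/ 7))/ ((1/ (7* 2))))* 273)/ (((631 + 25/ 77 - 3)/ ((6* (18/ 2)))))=-20925954/ 16127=-1297.57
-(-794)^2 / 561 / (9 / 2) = -1260872 / 5049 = -249.73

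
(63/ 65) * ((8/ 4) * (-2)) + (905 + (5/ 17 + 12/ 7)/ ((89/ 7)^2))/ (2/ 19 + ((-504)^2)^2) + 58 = 290382554200213682473/ 5365226270074611265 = 54.12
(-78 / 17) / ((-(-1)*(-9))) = 26 / 51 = 0.51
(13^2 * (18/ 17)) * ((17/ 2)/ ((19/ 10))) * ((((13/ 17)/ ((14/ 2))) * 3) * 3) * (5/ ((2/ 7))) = 4448925/ 323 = 13773.76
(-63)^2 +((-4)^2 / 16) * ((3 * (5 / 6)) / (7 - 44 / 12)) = 15879 / 4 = 3969.75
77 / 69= 1.12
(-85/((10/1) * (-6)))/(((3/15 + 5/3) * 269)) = 85/30128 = 0.00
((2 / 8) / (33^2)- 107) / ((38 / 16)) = -932182 / 20691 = -45.05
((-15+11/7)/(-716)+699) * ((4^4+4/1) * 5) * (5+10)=17079474750/1253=13630865.72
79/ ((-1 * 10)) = -79/ 10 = -7.90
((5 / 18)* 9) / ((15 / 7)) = 1.17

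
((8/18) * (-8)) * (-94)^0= -32/9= -3.56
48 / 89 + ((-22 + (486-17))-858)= -36531 / 89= -410.46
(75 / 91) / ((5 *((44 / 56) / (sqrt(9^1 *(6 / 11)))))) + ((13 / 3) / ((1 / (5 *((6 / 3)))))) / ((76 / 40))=90 *sqrt(66) / 1573 + 1300 / 57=23.27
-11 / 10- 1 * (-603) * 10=6028.90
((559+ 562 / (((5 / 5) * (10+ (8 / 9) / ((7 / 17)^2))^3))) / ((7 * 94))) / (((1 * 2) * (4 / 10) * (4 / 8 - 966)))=-424590833369585 / 385925692207430704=-0.00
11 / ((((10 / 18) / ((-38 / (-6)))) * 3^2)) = 209 / 15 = 13.93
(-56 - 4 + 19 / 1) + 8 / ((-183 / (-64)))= -6991 / 183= -38.20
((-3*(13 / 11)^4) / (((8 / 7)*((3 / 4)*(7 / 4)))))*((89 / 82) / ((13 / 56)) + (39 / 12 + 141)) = -697567273 / 1200562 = -581.03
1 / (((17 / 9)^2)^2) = 0.08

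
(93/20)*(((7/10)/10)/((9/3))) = 217/2000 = 0.11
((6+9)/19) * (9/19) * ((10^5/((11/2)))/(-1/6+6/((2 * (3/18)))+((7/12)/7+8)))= 324000000/1234981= 262.35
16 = 16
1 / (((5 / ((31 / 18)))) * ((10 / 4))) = 31 / 225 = 0.14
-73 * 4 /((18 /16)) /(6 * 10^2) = -292 /675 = -0.43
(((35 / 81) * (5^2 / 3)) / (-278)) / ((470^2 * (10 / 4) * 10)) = -7 / 2984535720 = -0.00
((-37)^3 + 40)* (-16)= 809808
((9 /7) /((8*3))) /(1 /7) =3 /8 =0.38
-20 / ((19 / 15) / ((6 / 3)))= -600 / 19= -31.58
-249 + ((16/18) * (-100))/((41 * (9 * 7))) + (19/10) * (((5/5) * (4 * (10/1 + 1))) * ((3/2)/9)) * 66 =77943191/116235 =670.57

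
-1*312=-312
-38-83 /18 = -767 /18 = -42.61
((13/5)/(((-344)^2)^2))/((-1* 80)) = -13/5601363558400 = -0.00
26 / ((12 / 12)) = 26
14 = 14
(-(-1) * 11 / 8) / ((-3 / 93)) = -341 / 8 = -42.62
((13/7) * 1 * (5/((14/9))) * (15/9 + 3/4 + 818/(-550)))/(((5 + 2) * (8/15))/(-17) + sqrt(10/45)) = 6100263/871178 + 518522355 * sqrt(2)/48785968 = 22.03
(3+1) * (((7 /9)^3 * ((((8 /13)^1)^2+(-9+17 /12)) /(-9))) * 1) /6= 5011573 /19958562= 0.25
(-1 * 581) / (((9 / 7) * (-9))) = 4067 / 81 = 50.21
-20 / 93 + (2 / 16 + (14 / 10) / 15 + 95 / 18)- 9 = -207517 / 55800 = -3.72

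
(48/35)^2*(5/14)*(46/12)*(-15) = -38.62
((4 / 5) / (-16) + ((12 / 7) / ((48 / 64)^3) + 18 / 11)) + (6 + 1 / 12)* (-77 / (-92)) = 13696499 / 1275120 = 10.74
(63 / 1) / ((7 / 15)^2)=2025 / 7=289.29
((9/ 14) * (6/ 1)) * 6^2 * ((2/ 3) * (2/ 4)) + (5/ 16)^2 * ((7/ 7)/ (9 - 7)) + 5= 183983/ 3584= 51.33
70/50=7/5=1.40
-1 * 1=-1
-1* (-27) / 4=6.75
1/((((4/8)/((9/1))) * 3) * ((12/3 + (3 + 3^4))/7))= 21/44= 0.48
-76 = -76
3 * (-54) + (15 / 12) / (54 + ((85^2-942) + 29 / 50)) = -102668671 / 633758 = -162.00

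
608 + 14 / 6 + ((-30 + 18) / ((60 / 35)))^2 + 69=2185 / 3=728.33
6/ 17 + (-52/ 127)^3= 9899962/ 34822511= 0.28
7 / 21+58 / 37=211 / 111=1.90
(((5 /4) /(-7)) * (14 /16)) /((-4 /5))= 25 /128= 0.20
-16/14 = -8/7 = -1.14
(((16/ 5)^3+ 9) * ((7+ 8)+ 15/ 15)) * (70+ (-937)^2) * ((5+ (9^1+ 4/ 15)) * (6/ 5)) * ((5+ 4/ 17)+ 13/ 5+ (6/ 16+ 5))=35250287548736312/ 265625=132706964889.36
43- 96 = -53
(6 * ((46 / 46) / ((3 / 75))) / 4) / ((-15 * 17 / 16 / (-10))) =400 / 17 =23.53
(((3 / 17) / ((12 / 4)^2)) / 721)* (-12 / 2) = -2 / 12257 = -0.00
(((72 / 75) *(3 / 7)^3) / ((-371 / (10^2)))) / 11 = -0.00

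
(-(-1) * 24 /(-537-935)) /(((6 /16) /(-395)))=395 /23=17.17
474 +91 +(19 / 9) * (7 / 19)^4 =34880416 / 61731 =565.04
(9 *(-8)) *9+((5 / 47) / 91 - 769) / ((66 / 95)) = -82562416 / 47047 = -1754.89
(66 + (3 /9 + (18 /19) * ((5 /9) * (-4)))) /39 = 3661 /2223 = 1.65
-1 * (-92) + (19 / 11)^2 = 11493 / 121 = 94.98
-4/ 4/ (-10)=1/ 10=0.10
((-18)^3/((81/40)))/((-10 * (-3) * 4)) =-24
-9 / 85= -0.11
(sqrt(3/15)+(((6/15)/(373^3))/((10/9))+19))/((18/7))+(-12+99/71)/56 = 7 * sqrt(5)/90+334239582809219/46425371668200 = 7.37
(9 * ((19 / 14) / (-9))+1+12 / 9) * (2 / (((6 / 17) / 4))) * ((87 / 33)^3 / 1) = 33998266 / 83853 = 405.45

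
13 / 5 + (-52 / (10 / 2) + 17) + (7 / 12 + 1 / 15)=9.85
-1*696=-696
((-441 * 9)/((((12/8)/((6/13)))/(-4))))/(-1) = -63504/13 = -4884.92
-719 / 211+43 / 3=10.93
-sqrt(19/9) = -sqrt(19)/3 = -1.45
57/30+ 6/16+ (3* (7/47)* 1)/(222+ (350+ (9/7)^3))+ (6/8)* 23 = 1445762819/74043800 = 19.53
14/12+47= 289/6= 48.17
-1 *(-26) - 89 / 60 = 1471 / 60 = 24.52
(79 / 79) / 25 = 0.04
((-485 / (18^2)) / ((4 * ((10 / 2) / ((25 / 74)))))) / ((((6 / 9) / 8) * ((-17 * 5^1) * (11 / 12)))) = 485 / 124542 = 0.00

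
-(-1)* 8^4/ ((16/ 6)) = 1536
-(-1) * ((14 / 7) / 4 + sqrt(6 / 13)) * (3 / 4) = 0.88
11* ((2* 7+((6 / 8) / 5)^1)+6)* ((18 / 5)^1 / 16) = 39897 / 800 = 49.87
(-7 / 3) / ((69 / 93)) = -217 / 69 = -3.14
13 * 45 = 585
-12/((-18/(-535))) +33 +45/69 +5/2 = -44231/138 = -320.51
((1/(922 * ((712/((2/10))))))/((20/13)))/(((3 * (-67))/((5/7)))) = -13/18472896960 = -0.00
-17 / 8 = -2.12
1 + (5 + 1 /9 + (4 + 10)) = 181 /9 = 20.11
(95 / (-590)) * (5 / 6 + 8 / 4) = -323 / 708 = -0.46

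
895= 895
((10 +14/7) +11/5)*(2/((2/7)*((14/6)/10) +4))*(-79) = -33654/61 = -551.70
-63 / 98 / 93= -3 / 434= -0.01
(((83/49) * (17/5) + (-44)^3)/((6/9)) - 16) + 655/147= -187834991/1470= -127778.91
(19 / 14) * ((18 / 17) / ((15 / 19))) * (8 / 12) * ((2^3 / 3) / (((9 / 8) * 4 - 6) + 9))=0.43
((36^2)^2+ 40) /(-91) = -1679656 /91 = -18457.76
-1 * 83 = -83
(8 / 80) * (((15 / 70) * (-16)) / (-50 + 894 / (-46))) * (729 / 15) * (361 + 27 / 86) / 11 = 7.88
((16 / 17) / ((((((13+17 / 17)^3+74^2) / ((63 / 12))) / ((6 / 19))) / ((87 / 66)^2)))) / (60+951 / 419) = 2466653 / 465669645870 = 0.00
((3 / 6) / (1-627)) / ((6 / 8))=-0.00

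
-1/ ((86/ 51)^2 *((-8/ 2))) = 2601/ 29584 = 0.09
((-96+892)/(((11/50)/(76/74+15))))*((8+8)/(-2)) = -188811200/407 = -463909.58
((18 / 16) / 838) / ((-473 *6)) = -3 / 6341984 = -0.00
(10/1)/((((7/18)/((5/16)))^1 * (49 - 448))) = -75/3724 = -0.02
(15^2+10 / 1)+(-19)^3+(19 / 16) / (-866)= -91782163 / 13856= -6624.00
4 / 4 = 1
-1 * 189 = -189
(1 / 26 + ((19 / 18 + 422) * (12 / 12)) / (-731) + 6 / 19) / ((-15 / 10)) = 729580 / 4875039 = 0.15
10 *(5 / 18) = 25 / 9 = 2.78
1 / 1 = 1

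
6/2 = 3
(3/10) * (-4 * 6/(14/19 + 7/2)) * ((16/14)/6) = -1824/5635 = -0.32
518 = 518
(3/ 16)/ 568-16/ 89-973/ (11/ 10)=-884.72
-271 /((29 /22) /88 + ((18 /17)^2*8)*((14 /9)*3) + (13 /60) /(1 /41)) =-2274383760 /425947463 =-5.34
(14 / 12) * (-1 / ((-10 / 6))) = 7 / 10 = 0.70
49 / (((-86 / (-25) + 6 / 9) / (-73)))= -38325 / 44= -871.02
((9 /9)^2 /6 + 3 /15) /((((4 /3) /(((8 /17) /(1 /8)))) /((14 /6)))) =616 /255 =2.42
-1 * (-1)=1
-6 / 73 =-0.08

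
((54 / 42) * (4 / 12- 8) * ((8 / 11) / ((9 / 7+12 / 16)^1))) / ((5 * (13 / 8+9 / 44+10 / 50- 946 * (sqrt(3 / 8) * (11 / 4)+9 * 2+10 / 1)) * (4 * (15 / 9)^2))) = 0.00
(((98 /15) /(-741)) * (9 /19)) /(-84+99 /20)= 392 /7419633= 0.00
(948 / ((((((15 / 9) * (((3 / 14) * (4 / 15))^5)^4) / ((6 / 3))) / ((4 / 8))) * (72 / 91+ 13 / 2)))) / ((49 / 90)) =90431203249515118288135528564453125 / 86966272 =1039842241938519777967895000.00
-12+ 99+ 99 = 186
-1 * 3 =-3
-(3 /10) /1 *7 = -21 /10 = -2.10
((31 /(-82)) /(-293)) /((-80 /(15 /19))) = -93 /7303904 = -0.00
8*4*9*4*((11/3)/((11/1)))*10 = 3840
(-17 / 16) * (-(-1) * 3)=-3.19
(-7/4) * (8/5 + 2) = -63/10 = -6.30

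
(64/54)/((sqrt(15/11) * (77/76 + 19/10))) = 2432 * sqrt(165)/89667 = 0.35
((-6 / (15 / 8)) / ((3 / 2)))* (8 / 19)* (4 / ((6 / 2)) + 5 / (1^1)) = -256 / 45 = -5.69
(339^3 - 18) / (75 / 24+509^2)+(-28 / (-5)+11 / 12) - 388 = -231.11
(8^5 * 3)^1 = 98304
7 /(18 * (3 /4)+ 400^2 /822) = 0.03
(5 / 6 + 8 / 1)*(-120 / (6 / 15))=-2650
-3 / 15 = -1 / 5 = -0.20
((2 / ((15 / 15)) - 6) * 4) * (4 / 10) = -32 / 5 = -6.40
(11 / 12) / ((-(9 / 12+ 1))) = -11 / 21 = -0.52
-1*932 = -932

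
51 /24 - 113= -887 /8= -110.88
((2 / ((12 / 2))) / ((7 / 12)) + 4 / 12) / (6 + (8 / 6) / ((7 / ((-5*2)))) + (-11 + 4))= -19 / 61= -0.31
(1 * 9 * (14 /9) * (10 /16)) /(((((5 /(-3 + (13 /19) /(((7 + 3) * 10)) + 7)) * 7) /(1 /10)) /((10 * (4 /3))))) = 7613 /5700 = 1.34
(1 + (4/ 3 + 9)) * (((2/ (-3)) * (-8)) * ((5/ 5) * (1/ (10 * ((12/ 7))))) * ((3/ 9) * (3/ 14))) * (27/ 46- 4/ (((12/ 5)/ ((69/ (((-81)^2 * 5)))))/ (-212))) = 6824531/ 20371905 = 0.33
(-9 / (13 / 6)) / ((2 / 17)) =-459 / 13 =-35.31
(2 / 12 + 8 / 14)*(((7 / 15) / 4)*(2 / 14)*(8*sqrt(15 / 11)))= 0.11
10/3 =3.33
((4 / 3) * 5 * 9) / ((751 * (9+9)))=10 / 2253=0.00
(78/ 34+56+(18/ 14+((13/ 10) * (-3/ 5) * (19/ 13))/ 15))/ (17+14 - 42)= -1770239/ 327250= -5.41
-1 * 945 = -945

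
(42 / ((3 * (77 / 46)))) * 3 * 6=1656 / 11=150.55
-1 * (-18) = 18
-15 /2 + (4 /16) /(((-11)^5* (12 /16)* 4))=-14494591 /1932612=-7.50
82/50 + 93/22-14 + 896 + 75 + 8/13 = 6888901/7150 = 963.48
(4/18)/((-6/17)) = -17/27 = -0.63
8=8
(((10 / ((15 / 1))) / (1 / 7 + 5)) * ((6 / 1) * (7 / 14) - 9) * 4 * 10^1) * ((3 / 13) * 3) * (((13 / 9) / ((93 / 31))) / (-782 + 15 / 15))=280 / 21087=0.01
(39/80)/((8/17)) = 1.04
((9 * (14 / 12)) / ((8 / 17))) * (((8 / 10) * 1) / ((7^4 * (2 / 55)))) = 0.20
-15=-15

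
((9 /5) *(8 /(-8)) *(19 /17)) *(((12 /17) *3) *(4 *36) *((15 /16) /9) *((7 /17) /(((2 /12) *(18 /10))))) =-430920 /4913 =-87.71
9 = 9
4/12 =1/3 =0.33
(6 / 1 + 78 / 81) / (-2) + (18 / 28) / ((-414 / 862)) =-41905 / 8694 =-4.82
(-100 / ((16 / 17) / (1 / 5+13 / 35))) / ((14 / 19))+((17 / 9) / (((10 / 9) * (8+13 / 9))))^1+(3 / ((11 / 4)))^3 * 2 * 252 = 932812873 / 1630475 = 572.11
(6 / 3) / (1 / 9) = 18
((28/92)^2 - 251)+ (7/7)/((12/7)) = -1589057/6348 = -250.32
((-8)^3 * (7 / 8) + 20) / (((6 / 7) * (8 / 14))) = -873.83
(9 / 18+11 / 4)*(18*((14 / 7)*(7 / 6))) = 273 / 2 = 136.50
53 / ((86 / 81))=4293 / 86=49.92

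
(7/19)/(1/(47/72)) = 329/1368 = 0.24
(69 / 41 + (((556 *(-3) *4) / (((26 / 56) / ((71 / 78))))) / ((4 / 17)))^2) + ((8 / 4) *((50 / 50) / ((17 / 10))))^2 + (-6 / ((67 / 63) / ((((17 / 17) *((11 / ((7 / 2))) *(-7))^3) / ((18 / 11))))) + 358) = 70078033497385844505 / 22674092363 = 3090665433.28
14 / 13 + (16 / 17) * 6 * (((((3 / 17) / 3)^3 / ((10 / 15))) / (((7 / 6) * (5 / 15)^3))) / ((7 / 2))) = 57901934 / 53202877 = 1.09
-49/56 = -7/8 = -0.88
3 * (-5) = -15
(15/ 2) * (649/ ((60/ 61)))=39589/ 8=4948.62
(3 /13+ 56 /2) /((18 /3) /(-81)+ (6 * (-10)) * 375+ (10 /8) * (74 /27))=-19818 /15792647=-0.00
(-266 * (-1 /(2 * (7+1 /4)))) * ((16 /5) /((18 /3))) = 4256 /435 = 9.78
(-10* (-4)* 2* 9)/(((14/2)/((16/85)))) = 2304/119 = 19.36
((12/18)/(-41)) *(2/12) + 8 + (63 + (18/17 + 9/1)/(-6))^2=3768.57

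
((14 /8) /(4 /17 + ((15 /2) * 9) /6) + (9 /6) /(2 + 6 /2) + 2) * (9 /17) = 172377 /132770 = 1.30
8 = 8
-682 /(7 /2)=-1364 /7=-194.86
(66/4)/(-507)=-0.03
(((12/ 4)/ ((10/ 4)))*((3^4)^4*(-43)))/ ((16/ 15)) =-16659081027/ 8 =-2082385128.38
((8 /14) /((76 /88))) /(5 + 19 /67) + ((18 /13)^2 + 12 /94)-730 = -136094130104 /186986163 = -727.83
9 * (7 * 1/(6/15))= 315/2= 157.50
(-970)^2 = 940900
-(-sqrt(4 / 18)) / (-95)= -sqrt(2) / 285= -0.00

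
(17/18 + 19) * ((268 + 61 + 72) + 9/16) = 2306575/288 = 8008.94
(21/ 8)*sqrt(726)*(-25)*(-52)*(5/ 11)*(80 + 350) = 7336875*sqrt(6) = 17971600.06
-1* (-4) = 4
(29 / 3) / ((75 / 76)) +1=10.80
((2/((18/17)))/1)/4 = 17/36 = 0.47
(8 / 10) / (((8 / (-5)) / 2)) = -1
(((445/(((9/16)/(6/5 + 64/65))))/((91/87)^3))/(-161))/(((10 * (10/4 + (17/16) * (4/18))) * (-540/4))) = 19726603648/7767828707275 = 0.00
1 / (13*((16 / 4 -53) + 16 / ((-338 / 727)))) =-13 / 14097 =-0.00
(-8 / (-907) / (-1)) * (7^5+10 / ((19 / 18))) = -2556104 / 17233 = -148.33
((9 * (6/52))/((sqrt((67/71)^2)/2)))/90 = 213/8710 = 0.02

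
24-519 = -495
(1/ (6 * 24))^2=1/ 20736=0.00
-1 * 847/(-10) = 847/10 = 84.70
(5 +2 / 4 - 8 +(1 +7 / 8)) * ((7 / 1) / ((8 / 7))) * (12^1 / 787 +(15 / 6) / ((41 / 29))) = -28199255 / 4130176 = -6.83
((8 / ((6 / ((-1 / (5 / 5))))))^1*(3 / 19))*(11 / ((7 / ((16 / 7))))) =-704 / 931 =-0.76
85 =85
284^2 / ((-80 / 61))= -307501 / 5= -61500.20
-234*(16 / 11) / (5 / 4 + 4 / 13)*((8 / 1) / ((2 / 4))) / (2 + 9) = -346112 / 1089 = -317.83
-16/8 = -2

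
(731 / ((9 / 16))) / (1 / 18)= 23392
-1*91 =-91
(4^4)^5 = 1099511627776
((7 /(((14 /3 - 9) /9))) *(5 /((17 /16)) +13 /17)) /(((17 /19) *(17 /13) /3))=-1001889 /4913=-203.93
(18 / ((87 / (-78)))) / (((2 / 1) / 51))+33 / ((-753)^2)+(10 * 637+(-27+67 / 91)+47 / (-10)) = 29565215474971 / 4987789170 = 5927.52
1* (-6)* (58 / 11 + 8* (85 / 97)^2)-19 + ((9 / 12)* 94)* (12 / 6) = 5537746 / 103499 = 53.51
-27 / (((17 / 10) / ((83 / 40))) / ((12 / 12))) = -2241 / 68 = -32.96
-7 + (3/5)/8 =-277/40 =-6.92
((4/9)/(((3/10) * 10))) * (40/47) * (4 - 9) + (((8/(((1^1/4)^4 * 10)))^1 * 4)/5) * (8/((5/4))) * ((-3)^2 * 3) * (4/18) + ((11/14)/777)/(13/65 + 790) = 1588442869368437/252501495750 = 6290.83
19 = 19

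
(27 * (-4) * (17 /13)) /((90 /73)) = -7446 /65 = -114.55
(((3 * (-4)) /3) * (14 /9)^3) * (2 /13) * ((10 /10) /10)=-10976 /47385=-0.23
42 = 42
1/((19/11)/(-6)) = -66/19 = -3.47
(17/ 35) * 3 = 51/ 35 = 1.46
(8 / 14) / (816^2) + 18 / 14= 1498177 / 1165248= 1.29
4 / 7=0.57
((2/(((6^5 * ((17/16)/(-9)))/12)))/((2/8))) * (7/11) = -112/1683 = -0.07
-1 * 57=-57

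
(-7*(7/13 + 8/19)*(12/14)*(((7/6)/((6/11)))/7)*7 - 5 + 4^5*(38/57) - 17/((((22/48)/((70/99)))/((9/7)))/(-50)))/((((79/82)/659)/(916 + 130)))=11916348225513962/7083219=1682335139.65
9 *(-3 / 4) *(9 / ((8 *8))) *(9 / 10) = -2187 / 2560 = -0.85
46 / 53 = 0.87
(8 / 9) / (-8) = -1 / 9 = -0.11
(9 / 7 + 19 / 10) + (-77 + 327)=17723 / 70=253.19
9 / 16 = 0.56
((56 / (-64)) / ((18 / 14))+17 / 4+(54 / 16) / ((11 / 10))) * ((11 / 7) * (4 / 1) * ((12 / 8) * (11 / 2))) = 8261 / 24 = 344.21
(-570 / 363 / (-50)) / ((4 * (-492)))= -19 / 1190640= -0.00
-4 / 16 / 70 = -1 / 280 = -0.00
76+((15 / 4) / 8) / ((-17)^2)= 702863 / 9248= 76.00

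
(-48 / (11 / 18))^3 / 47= -644972544 / 62557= -10310.16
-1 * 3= -3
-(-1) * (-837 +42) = -795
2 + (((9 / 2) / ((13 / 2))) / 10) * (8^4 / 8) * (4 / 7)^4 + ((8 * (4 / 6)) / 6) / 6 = 24977018 / 4213755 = 5.93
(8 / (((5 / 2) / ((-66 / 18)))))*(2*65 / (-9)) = 4576 / 27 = 169.48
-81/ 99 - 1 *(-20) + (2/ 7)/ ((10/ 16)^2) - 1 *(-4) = 46033/ 1925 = 23.91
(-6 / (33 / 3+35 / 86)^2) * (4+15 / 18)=-214484 / 962361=-0.22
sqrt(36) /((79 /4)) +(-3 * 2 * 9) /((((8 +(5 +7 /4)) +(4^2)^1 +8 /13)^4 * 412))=17492992783678248 /57581126914159177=0.30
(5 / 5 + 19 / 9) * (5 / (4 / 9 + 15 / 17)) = 340 / 29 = 11.72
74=74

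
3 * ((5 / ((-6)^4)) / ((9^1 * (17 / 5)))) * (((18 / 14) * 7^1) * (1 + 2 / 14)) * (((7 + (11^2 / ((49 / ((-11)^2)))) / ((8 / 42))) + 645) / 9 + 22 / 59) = 91852625 / 95541768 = 0.96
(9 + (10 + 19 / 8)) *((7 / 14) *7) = 1197 / 16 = 74.81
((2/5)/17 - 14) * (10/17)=-2376/289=-8.22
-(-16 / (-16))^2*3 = -3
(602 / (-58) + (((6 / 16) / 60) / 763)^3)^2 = 299916331213936609155435230306304841 / 2783960823290258551371464704000000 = 107.73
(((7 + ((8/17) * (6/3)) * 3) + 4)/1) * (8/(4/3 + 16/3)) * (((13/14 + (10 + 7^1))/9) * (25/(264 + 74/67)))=19759975/6341034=3.12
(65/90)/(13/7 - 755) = -0.00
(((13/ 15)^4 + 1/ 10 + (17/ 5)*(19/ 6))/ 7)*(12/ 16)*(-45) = -289343/ 5250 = -55.11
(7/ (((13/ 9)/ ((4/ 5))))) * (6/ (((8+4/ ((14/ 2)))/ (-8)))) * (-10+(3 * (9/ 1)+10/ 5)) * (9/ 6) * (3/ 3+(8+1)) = -402192/ 65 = -6187.57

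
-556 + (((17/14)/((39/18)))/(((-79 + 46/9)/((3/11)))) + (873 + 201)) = 518.00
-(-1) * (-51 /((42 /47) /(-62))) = 24769 /7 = 3538.43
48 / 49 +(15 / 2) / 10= 339 / 196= 1.73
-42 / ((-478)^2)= -0.00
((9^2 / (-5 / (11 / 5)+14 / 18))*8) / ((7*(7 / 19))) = -304722 / 1813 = -168.08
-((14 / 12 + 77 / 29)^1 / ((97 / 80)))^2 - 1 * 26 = -2559194746 / 71216721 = -35.94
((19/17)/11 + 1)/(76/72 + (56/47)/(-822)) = 23875812/22846351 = 1.05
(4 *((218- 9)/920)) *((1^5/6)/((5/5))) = 209/1380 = 0.15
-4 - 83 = -87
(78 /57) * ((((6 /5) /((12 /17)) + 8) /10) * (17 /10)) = 21437 /9500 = 2.26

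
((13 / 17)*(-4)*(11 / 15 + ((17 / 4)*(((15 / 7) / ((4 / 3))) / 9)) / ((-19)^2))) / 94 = -5798351 / 242288760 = -0.02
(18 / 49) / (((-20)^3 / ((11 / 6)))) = -33 / 392000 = -0.00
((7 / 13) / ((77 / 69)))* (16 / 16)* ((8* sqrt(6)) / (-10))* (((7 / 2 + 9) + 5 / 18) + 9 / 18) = -10994* sqrt(6) / 2145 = -12.55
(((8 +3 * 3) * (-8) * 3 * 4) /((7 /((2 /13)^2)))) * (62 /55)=-404736 /65065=-6.22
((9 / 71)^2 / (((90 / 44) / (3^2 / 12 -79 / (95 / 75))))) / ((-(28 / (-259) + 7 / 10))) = 5717943 / 6991867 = 0.82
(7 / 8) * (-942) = -3297 / 4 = -824.25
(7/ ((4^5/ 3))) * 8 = 0.16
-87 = -87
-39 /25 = -1.56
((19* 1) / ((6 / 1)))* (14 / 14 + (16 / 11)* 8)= 2641 / 66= 40.02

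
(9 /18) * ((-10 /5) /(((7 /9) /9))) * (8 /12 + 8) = -702 /7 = -100.29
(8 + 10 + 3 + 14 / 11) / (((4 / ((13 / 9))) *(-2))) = -3185 / 792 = -4.02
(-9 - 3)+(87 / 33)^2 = -611 / 121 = -5.05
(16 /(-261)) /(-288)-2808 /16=-412249 /2349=-175.50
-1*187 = -187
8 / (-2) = -4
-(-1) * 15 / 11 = 15 / 11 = 1.36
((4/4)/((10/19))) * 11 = 209/10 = 20.90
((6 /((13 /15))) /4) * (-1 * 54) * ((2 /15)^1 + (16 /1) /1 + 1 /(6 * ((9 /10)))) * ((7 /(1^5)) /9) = -15421 /13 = -1186.23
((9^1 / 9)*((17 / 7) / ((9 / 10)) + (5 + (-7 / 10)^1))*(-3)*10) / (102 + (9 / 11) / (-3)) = -48499 / 23499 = -2.06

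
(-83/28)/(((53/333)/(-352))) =2432232/371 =6555.88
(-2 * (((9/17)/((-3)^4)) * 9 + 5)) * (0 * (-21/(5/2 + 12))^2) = 0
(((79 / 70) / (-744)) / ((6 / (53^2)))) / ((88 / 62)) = -221911 / 443520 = -0.50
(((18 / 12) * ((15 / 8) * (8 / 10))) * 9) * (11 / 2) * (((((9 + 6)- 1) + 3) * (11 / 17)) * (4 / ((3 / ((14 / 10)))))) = 22869 / 10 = 2286.90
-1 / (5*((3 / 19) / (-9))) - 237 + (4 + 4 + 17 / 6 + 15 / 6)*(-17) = -6784 / 15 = -452.27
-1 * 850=-850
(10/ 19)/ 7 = 10/ 133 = 0.08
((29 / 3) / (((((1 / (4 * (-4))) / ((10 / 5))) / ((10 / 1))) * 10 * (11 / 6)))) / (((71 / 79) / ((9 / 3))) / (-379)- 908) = 166711488 / 897152905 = 0.19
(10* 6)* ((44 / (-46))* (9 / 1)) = -11880 / 23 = -516.52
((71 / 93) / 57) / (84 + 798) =71 / 4675482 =0.00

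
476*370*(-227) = -39979240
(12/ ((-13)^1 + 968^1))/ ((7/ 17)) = 204/ 6685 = 0.03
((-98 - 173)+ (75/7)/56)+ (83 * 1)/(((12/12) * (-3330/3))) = -58933403/217560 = -270.88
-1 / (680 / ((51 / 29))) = -3 / 1160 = -0.00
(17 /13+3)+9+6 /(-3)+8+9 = 368 /13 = 28.31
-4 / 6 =-2 / 3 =-0.67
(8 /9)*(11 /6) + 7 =233 /27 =8.63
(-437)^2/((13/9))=1718721/13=132209.31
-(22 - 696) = 674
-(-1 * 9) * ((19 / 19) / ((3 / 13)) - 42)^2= 12769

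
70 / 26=35 / 13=2.69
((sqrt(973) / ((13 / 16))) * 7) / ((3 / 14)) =1568 * sqrt(973) / 39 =1254.12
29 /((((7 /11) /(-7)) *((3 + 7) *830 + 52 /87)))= -27753 /722152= -0.04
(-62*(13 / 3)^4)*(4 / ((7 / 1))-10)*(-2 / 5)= -77914408 / 945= -82449.11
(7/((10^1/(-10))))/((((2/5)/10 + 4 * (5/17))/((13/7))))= -5525/517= -10.69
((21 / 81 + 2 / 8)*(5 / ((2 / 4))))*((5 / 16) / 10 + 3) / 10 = 5335 / 3456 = 1.54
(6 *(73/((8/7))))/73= 21/4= 5.25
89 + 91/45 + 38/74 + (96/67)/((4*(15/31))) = 10293853/111555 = 92.28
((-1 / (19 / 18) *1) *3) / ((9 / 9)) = -54 / 19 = -2.84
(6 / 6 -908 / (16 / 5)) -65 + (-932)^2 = 868276.25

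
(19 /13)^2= 361 /169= 2.14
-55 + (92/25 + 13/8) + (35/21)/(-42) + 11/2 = -557357/12600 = -44.23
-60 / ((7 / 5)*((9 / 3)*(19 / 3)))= -300 / 133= -2.26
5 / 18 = 0.28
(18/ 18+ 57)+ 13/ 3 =187/ 3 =62.33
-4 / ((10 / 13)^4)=-28561 / 2500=-11.42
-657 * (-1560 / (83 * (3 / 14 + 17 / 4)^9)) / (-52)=-41700273368334336 / 123679637908935546875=-0.00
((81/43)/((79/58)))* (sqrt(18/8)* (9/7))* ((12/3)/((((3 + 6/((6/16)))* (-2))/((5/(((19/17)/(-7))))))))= 10781910/1226317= 8.79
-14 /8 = -7 /4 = -1.75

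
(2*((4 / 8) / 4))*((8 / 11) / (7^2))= 2 / 539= 0.00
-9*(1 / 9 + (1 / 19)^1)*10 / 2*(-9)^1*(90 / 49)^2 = 1458000 / 6517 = 223.72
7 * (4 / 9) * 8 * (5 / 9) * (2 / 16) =140 / 81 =1.73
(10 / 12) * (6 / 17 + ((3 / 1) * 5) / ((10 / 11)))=955 / 68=14.04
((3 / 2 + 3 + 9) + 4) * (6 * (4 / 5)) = 84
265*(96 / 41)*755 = 19207200 / 41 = 468468.29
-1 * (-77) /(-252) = -11 /36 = -0.31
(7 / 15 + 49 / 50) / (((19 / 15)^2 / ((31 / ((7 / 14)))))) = 20181 / 361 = 55.90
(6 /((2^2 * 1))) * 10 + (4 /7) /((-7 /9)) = 699 /49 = 14.27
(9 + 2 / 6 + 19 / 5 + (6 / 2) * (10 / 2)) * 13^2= 71318 / 15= 4754.53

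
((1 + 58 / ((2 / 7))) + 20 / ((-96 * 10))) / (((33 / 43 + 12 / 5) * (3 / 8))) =2105065 / 12258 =171.73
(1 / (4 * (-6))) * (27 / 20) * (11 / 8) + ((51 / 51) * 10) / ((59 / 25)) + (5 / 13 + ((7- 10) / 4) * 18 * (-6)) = 83984227 / 981760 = 85.54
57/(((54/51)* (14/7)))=323/12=26.92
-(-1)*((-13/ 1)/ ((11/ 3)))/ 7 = -39/ 77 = -0.51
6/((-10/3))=-9/5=-1.80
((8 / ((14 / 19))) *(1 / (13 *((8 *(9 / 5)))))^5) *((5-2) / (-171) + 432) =76946875 / 3771712204775424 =0.00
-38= -38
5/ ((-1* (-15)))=1/ 3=0.33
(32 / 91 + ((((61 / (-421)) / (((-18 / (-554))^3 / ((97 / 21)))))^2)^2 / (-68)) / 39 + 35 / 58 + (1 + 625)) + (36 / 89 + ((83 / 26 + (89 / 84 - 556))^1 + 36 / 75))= -8069776810969406089695076935432913256302953849173 / 147634280836170825707805932374296150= -54660589432642.72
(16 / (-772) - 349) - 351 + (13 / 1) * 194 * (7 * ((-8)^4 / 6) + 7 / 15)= 34891333942 / 2895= 12052274.25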